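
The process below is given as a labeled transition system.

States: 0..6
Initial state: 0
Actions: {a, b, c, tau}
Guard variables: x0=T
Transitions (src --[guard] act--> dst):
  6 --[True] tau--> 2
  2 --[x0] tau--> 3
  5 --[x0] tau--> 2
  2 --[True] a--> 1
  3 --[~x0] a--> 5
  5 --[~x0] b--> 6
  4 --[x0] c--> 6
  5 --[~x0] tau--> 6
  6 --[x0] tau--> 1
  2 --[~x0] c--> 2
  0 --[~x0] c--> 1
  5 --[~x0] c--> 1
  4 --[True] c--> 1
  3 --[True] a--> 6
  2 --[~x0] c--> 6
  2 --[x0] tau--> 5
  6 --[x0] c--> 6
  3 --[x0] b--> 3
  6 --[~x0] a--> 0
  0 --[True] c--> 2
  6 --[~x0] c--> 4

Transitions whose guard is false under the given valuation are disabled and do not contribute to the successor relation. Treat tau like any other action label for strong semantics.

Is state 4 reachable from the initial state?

Answer: UNREACHABLE

Working:
Guard filter leaves 12 enabled edge(s).
Layer 0: {0}
Layer 1: {2}  cumulative {0,2}
Layer 2: {1,3,5}  cumulative {0,1,2,3,5}
Layer 3: {6}  cumulative {0,1,2,3,5,6}
R = {0,1,2,3,5,6}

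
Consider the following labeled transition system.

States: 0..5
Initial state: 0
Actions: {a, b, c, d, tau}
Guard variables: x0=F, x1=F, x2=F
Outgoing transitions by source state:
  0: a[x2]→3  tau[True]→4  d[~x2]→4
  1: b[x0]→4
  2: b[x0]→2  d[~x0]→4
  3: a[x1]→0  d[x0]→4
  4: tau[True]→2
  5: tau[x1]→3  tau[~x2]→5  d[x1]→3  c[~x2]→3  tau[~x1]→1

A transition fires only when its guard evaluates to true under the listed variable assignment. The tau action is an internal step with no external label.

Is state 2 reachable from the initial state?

Answer: REACHABLE

Trace:
7 transition(s) survive guard evaluation.
L0 = {0}
L1 = {4}  cumulative {0,4}
L2 = {2}  cumulative {0,2,4}
Reachable = {0,2,4}
trace reaching 2: tau·tau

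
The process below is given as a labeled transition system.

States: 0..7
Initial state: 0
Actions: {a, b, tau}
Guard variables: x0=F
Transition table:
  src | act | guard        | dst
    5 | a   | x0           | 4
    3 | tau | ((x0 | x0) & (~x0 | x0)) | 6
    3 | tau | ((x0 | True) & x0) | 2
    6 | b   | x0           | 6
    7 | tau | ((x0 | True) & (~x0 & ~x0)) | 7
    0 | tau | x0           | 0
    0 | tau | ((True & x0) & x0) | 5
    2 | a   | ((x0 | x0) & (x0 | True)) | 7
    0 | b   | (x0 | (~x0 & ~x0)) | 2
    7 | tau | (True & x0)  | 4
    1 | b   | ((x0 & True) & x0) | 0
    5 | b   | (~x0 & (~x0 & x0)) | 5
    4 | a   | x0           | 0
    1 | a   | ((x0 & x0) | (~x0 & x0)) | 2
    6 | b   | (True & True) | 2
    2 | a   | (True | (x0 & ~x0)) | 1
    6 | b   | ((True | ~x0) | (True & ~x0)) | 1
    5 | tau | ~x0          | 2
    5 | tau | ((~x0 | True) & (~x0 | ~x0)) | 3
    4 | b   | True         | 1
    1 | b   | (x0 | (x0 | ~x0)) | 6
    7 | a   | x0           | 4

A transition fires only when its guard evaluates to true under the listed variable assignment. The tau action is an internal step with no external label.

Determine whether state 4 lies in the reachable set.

Answer: UNREACHABLE

Analysis:
9 transition(s) survive guard evaluation.
Layer 0: {0}
Layer 1: {2}  total {0,2}
Layer 2: {1}  total {0,1,2}
Layer 3: {6}  total {0,1,2,6}
Reachable = {0,1,2,6}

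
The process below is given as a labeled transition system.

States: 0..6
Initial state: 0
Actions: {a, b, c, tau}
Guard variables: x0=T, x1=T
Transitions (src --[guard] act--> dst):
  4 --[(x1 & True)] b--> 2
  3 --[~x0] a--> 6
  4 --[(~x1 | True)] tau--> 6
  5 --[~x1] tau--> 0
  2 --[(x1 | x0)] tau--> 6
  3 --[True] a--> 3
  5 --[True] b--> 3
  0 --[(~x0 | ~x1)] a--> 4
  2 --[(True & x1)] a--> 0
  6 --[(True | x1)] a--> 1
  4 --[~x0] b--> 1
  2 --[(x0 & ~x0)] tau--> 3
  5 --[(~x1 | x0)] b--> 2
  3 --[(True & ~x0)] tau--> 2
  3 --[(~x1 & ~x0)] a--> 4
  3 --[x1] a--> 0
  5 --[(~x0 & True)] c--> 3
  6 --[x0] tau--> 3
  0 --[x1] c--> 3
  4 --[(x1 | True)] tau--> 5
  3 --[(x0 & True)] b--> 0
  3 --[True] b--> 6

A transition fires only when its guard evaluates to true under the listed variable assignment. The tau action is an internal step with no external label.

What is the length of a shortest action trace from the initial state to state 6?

Answer: 2

Working:
BFS to 6:
  Layer 0: {0}
  Layer 1: {3}
  Layer 2: {6}
6 enters at depth 2; path c·b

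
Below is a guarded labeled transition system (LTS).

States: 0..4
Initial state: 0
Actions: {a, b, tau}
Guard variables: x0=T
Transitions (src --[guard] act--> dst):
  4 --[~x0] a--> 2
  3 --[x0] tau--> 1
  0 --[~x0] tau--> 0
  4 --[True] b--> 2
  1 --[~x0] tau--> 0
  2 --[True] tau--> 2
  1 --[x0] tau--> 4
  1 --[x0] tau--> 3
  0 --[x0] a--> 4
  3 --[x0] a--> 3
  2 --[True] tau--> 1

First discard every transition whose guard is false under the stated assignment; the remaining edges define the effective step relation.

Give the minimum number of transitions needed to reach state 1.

Answer: 3

Trace:
Breadth-first toward 1:
  L0 = {0}
  L1 = {4}
  L2 = {2}
  L3 = {1}
depth(1)=3, e.g. a·b·tau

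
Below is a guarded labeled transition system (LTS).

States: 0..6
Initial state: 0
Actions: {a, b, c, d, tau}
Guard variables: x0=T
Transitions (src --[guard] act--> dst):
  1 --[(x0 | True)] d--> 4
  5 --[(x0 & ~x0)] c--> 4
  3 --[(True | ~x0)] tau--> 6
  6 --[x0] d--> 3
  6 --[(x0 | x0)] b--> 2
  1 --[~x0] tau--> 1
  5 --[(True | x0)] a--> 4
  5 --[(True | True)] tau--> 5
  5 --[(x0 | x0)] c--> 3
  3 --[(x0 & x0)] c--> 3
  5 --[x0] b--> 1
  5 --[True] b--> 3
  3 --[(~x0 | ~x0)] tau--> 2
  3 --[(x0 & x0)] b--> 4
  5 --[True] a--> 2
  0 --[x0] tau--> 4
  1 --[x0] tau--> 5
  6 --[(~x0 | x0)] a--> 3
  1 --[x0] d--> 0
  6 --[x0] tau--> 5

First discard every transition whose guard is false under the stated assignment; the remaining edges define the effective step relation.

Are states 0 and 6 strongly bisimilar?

Answer: NOT BISIMILAR

Working:
Refine partition for ~:
  P[0] = {{0,1,2,3,4,5,6}}
  P[1] = {{0},{1},{2,4},{3},{5},{6}}
Fixed point at round 2; 6 class(es).
class of 0: {0}; class of 6: {6}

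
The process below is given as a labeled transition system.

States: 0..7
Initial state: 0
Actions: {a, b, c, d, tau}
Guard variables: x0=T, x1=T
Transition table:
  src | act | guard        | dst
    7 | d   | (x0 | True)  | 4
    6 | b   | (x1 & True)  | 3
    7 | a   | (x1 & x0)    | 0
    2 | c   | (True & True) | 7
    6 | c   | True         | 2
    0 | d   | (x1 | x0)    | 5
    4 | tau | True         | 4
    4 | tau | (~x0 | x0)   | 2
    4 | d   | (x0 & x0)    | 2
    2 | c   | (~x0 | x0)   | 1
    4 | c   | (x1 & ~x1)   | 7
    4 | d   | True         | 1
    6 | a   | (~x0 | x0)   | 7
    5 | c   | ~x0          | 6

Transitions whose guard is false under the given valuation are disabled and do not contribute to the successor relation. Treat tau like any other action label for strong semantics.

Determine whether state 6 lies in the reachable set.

Answer: UNREACHABLE

Analysis:
12 transition(s) survive guard evaluation.
L0 = {0}
L1 = {5}  cumulative {0,5}
Reach set: {0,5}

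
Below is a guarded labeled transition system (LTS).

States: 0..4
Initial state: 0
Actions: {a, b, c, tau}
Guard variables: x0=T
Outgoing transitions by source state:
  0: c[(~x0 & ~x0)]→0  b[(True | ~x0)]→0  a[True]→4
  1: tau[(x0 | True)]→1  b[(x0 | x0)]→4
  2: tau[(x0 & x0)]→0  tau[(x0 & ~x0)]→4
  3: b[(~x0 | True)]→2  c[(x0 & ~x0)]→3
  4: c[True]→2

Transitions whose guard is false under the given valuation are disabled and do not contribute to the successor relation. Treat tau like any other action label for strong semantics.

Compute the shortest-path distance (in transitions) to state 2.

Answer: 2

Analysis:
Layered search for 2:
  depth 0: {0}
  depth 1: {4}
  depth 2: {2}
first hit 2 at d=2 via a·c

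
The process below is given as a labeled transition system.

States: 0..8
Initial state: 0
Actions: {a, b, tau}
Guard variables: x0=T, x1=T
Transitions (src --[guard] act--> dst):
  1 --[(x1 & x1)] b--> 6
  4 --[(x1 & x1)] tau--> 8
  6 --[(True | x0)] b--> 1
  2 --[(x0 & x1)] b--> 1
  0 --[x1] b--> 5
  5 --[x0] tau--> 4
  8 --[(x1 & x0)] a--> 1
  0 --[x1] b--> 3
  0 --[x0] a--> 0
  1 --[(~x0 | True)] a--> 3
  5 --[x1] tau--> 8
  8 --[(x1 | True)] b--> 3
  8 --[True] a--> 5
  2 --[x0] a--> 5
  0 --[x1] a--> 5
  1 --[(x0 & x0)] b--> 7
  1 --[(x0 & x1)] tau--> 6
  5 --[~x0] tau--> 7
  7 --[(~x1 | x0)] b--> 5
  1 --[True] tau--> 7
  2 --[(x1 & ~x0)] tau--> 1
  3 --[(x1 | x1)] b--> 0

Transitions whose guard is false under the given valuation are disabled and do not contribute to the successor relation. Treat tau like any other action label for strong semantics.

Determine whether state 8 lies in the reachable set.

After dropping false guards: 20 live edges.
L0 = {0}
L1 = {3,5}  now seen {0,3,5}
L2 = {4,8}  now seen {0,3,4,5,8}
L3 = {1}  now seen {0,1,3,4,5,8}
L4 = {6,7}  now seen {0,1,3,4,5,6,7,8}
Reach set: {0,1,3,4,5,6,7,8}
witness 8: b·tau

Answer: REACHABLE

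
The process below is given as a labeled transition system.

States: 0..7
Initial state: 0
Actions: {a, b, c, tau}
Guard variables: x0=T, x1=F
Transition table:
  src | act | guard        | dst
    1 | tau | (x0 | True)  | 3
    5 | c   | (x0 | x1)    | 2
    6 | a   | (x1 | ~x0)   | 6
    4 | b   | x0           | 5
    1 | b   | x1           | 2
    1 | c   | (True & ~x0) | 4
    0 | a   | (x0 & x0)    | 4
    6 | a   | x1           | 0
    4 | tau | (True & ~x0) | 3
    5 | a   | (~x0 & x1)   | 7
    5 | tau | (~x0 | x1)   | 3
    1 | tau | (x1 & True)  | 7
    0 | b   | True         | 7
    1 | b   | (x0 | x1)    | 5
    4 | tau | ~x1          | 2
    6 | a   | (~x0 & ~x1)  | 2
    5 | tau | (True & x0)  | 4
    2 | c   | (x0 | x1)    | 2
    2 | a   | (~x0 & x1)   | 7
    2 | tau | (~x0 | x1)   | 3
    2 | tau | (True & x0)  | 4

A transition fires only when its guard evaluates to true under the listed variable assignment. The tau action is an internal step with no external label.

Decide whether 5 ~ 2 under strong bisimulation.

Answer: BISIMILAR

Analysis:
Bisimulation quotient by refinement:
  P[0] = {{0,1,2,3,4,5,6,7}}
  P[1] = {{0},{1,4},{2,5},{3,6,7}}
  P[2] = {{0},{1},{2,5},{3,6,7},{4}}
Fixed point at round 3; 5 class(es).
class of 5: {2,5}; class of 2: {2,5}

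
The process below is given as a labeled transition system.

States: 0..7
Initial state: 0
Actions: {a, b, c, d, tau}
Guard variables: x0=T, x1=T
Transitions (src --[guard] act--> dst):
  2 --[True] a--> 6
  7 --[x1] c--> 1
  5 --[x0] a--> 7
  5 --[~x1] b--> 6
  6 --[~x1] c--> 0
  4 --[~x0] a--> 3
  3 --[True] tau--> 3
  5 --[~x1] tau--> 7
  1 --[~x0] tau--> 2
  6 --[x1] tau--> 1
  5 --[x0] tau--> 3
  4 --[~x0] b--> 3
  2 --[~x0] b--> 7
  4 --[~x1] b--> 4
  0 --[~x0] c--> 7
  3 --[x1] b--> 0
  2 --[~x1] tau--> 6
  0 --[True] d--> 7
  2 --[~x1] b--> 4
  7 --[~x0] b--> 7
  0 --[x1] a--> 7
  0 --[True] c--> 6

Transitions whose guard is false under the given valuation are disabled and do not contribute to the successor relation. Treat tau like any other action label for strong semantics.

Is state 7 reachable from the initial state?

Answer: REACHABLE

Trace:
After dropping false guards: 10 live edges.
Layer 0: {0}
Layer 1: {6,7}  total {0,6,7}
Layer 2: {1}  total {0,1,6,7}
R = {0,1,6,7}
trace reaching 7: d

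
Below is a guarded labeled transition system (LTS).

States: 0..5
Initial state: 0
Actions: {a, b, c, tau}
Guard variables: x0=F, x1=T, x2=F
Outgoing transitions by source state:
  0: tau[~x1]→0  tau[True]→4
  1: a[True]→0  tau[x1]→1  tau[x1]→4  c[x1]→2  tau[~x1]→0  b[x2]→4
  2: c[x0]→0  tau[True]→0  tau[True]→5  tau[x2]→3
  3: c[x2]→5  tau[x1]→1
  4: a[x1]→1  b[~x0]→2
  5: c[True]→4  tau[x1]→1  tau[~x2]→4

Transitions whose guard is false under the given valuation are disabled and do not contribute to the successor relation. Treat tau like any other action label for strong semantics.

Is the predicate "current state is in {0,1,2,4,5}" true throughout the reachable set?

Safe = {0,1,2,4,5}
R = {0,1,2,4,5}
  0: ok
  1: ok
  2: ok
  4: ok
  5: ok

Answer: INVARIANT HOLDS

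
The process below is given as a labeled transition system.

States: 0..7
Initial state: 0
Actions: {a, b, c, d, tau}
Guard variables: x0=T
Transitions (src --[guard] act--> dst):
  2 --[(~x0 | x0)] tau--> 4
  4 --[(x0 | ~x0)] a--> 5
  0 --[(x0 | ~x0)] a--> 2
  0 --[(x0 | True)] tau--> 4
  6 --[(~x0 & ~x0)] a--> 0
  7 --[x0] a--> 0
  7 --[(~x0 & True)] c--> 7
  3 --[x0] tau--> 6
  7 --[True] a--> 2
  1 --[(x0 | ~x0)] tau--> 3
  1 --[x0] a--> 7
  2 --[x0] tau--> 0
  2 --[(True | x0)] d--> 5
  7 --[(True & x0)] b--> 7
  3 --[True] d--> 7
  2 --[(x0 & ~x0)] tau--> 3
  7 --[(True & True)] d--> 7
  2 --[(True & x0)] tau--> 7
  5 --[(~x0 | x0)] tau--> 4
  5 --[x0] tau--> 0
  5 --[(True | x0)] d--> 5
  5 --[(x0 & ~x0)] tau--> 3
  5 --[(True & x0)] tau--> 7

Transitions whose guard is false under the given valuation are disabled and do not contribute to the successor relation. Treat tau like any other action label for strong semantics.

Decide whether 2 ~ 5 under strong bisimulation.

Compute ~ classes (split until stable):
  P[0] = {{0,1,2,3,4,5,6,7}}
  P[1] = {{0,1},{2,3,5},{4},{6},{7}}
  P[2] = {{0},{1},{2,5},{3},{4},{6},{7}}
stable after 3 split(s): 7 block(s)
[2]={2,5}  [5]={2,5}

Answer: BISIMILAR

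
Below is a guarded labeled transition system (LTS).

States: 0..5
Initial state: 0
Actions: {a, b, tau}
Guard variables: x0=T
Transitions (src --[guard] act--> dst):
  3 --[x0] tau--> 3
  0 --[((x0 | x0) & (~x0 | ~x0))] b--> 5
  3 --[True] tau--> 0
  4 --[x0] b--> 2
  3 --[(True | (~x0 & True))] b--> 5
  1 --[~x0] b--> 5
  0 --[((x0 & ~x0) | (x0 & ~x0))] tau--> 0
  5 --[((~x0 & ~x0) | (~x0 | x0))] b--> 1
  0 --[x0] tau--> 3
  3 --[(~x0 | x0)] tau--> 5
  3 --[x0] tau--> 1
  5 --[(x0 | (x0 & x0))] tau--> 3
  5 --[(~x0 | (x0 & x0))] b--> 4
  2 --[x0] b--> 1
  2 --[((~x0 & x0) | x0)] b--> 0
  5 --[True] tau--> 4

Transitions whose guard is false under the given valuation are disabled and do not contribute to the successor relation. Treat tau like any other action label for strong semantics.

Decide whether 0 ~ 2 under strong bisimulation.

Refine partition for ~:
  π0 = {{0,1,2,3,4,5}}
  π1 = {{0},{1},{2,4},{3,5}}
  π2 = {{0},{1},{2},{3},{4},{5}}
Fixed point at round 3; 6 class(es).
class of 0: {0}; class of 2: {2}

Answer: NOT BISIMILAR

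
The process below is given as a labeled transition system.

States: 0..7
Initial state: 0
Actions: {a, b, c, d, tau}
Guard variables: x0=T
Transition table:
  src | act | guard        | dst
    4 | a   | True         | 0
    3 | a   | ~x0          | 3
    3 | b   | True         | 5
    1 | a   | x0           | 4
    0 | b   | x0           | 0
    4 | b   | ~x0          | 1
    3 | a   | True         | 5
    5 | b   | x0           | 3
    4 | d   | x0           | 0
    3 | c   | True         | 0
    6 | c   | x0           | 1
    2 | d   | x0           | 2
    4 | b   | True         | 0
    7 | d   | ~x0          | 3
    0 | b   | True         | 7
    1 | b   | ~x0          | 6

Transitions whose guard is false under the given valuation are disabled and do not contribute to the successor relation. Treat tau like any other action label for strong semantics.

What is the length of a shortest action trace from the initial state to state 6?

Layered search for 6:
  depth 0: {0}
  depth 1: {7}
6 never appears.

Answer: UNREACHABLE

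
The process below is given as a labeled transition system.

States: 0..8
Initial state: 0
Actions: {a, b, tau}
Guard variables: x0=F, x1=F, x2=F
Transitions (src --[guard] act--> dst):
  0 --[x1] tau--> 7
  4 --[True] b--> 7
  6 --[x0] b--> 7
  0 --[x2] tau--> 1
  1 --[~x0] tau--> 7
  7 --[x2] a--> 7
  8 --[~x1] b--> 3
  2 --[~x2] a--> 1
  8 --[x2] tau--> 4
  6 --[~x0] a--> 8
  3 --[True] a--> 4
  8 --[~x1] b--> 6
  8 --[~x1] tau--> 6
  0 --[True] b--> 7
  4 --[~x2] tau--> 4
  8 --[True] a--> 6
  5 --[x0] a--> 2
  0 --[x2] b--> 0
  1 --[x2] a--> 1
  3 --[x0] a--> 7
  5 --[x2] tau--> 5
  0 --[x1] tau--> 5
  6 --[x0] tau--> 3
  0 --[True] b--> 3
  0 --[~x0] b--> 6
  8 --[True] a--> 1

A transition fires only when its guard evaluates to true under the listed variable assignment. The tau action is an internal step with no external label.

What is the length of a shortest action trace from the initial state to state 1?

Answer: 3

Working:
Layered search for 1:
  L0 = {0}
  L1 = {3,6,7}
  L2 = {4,8}
  L3 = {1}
first hit 1 at d=3 via b·a·a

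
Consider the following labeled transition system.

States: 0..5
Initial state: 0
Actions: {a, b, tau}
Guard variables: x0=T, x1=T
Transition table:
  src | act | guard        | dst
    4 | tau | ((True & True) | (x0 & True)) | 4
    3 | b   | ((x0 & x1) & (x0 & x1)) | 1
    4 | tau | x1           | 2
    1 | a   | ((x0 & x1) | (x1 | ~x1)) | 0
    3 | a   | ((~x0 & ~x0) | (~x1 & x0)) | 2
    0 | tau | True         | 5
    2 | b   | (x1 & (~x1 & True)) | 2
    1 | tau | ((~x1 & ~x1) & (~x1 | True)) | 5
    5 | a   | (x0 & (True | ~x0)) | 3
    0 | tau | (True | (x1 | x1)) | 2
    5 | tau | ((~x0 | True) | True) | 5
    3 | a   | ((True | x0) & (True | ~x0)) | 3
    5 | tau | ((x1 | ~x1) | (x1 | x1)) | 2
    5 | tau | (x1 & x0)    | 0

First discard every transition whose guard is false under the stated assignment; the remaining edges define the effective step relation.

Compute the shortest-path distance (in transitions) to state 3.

Breadth-first toward 3:
  L0 = {0}
  L1 = {2,5}
  L2 = {3}
first hit 3 at d=2 via tau·a

Answer: 2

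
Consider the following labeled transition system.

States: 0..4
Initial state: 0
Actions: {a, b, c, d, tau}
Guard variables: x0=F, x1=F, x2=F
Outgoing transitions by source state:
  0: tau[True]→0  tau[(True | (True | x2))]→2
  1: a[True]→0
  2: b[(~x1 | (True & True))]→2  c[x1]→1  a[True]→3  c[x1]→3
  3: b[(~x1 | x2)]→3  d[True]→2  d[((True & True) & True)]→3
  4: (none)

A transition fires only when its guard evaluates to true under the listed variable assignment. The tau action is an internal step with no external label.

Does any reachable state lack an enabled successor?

R = {0,2,3}
  0: tau→0  tau→2  [deg 2]
  2: a→3  b→2  [deg 2]
  3: b→3  d→2  d→3  [deg 3]

Answer: DEADLOCK-FREE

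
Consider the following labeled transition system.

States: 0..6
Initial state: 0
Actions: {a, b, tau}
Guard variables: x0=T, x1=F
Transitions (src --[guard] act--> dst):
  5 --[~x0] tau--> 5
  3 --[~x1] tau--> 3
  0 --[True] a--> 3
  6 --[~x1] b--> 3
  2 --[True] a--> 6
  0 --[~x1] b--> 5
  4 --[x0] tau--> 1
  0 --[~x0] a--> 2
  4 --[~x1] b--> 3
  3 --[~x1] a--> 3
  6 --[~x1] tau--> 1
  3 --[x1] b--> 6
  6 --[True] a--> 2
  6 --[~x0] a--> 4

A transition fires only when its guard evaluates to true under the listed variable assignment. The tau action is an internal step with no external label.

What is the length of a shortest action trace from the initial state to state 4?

BFS to 4:
  L0 = {0}
  L1 = {3,5}
4 never appears.

Answer: UNREACHABLE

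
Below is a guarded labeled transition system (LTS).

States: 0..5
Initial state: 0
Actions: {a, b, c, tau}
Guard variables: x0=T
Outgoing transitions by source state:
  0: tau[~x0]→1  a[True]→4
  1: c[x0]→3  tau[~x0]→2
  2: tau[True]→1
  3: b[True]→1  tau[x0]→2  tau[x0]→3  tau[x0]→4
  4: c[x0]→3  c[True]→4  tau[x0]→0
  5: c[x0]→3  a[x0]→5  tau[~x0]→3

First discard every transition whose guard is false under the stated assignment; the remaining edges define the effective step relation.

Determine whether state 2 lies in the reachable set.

Guard filter leaves 12 enabled edge(s).
depth 0: {0}
depth 1: {4}  total {0,4}
depth 2: {3}  total {0,3,4}
depth 3: {1,2}  total {0,1,2,3,4}
Reach set: {0,1,2,3,4}
witness 2: a·c·tau

Answer: REACHABLE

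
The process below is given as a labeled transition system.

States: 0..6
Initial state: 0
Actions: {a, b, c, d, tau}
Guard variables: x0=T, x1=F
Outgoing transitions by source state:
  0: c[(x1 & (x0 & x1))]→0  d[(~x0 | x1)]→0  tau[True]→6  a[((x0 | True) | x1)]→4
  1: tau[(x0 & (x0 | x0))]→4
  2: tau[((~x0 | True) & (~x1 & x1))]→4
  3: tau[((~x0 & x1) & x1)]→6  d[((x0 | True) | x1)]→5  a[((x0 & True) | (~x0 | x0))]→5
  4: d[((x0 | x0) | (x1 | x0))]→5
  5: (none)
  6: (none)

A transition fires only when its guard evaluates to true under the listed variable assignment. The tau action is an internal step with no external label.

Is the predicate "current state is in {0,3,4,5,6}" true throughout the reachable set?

Safe = {0,3,4,5,6}
R = {0,4,5,6}
  0: ok
  4: ok
  5: ok
  6: ok

Answer: INVARIANT HOLDS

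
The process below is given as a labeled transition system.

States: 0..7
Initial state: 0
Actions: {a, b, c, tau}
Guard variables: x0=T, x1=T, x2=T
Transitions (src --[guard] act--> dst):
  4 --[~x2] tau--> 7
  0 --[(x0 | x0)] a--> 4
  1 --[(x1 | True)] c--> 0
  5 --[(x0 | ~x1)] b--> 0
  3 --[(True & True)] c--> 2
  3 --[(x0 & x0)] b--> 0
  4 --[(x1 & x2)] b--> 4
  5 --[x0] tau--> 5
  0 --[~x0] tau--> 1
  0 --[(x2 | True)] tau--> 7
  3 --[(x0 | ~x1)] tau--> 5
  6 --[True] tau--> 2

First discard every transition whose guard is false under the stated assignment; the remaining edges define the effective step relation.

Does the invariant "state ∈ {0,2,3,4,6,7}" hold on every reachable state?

Answer: INVARIANT HOLDS

Analysis:
Allowed set {0,2,3,4,6,7}
R = {0,4,7}
  0: safe
  4: safe
  7: safe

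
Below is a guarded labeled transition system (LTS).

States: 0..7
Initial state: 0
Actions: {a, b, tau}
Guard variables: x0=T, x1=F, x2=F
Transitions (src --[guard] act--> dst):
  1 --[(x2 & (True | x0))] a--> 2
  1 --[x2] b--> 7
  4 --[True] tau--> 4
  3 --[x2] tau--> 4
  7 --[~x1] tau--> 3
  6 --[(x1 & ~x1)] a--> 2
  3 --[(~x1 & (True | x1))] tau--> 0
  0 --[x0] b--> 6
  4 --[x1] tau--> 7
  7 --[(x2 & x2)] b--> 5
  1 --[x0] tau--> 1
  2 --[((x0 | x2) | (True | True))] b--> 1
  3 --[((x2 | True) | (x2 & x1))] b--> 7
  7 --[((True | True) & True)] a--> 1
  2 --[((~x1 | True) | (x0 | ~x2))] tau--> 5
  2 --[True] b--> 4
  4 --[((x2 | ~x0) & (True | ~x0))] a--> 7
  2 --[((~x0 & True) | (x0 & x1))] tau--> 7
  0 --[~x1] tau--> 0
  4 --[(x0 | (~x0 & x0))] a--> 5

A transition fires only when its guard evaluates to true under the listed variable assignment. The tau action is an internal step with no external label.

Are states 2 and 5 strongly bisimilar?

Answer: NOT BISIMILAR

Working:
Bisimulation quotient by refinement:
  π0 = {{0,1,2,3,4,5,6,7}}
  π1 = {{0,2,3},{1},{4,7},{5,6}}
  π2 = {{0},{1},{2},{3},{4},{5,6},{7}}
Fixed point at round 3; 7 class(es).
2∈{2}, 5∈{5,6}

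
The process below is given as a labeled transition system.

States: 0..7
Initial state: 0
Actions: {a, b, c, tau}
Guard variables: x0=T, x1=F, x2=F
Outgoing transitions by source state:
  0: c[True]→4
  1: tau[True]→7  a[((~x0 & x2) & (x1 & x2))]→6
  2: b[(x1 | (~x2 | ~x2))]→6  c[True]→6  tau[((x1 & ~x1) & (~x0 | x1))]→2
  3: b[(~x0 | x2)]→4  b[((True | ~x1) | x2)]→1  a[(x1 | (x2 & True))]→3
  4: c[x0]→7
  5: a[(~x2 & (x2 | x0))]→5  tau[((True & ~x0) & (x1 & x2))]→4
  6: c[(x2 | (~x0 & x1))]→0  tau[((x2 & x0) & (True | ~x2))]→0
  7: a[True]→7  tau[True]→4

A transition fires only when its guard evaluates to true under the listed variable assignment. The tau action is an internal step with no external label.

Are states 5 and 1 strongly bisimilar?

Answer: NOT BISIMILAR

Working:
Refine partition for ~:
  π0 = {{0,1,2,3,4,5,6,7}}
  π1 = {{0,4},{1},{2},{3},{5},{6},{7}}
  π2 = {{0},{1},{2},{3},{4},{5},{6},{7}}
stable after 3 split(s): 8 block(s)
[5]={5}  [1]={1}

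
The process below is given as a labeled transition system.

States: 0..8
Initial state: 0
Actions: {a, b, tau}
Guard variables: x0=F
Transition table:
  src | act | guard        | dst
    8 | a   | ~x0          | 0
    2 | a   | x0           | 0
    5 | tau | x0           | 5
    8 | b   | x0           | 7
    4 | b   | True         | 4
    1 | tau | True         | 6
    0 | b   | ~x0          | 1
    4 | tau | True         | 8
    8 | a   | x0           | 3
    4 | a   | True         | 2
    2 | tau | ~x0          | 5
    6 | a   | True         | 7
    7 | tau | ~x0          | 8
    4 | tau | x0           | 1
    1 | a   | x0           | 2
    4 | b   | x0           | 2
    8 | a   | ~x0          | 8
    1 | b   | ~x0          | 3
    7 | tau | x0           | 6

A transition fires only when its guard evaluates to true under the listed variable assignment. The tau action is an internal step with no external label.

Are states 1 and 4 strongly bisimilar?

Answer: NOT BISIMILAR

Trace:
Bisimulation quotient by refinement:
  π0 = {{0,1,2,3,4,5,6,7,8}}
  π1 = {{0},{1},{2,7},{3,5},{4},{6,8}}
  π2 = {{0},{1},{2},{3,5},{4},{6},{7},{8}}
stable after 3 split(s): 8 block(s)
1∈{1}, 4∈{4}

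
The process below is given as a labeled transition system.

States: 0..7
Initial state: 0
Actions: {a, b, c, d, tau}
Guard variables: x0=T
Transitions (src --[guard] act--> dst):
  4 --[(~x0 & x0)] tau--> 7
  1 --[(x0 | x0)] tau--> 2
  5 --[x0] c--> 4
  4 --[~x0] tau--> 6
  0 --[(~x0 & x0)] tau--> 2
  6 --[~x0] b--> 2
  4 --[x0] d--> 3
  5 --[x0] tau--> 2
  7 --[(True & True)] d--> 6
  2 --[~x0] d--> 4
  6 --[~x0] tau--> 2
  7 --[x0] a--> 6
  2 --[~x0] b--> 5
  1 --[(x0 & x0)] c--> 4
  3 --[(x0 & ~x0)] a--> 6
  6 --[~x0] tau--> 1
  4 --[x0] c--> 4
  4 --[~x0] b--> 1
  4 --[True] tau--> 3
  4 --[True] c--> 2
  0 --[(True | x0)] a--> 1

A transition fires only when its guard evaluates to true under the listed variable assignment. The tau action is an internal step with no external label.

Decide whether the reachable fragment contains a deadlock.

Answer: DEADLOCK at state 2

Trace:
Reach set: {0,1,2,3,4}
  0: a→1  [1 out]
  1: c→4  tau→2  [2 out]
  2: ∅  [STUCK]
  3: ∅  [STUCK]
  4: c→2  c→4  d→3  tau→3  [4 out]
witness 2: a·tau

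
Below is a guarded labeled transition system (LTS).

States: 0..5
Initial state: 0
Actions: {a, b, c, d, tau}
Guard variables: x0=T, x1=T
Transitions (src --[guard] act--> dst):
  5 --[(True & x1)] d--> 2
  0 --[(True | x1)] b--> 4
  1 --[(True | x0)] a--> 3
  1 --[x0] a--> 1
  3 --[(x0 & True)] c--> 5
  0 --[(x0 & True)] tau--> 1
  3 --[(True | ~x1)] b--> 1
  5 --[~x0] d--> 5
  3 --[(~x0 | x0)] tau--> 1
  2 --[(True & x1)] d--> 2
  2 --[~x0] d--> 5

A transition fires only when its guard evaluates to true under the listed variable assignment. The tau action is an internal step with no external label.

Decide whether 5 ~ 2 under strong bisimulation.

Answer: BISIMILAR

Analysis:
Compute ~ classes (split until stable):
  round 0: {{0,1,2,3,4,5}}
  round 1: {{0},{1},{2,5},{3},{4}}
stable after 2 split(s): 5 block(s)
[5]={2,5}  [2]={2,5}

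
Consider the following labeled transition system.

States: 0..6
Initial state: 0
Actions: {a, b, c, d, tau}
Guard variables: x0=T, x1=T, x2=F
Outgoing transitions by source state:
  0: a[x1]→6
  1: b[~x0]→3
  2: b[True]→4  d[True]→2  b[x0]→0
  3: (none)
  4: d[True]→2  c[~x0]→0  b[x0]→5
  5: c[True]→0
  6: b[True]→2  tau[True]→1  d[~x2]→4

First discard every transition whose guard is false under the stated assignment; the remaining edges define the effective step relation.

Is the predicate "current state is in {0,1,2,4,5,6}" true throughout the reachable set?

Answer: INVARIANT HOLDS

Trace:
Allowed set {0,1,2,4,5,6}
Reachable = {0,1,2,4,5,6}
  0: ✓
  1: ✓
  2: ✓
  4: ✓
  5: ✓
  6: ✓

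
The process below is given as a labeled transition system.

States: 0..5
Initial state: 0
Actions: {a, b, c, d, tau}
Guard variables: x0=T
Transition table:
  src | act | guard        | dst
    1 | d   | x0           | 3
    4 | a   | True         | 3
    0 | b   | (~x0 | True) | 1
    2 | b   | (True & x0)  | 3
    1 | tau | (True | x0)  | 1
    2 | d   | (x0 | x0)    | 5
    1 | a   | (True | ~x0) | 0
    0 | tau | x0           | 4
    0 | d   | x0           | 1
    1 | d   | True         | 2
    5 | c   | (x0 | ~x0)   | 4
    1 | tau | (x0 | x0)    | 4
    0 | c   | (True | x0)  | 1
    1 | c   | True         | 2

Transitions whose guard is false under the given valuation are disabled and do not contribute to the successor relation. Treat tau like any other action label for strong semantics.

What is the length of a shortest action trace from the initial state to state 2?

Breadth-first toward 2:
  L0 = {0}
  L1 = {1,4}
  L2 = {2,3}
2 enters at depth 2; path b·c

Answer: 2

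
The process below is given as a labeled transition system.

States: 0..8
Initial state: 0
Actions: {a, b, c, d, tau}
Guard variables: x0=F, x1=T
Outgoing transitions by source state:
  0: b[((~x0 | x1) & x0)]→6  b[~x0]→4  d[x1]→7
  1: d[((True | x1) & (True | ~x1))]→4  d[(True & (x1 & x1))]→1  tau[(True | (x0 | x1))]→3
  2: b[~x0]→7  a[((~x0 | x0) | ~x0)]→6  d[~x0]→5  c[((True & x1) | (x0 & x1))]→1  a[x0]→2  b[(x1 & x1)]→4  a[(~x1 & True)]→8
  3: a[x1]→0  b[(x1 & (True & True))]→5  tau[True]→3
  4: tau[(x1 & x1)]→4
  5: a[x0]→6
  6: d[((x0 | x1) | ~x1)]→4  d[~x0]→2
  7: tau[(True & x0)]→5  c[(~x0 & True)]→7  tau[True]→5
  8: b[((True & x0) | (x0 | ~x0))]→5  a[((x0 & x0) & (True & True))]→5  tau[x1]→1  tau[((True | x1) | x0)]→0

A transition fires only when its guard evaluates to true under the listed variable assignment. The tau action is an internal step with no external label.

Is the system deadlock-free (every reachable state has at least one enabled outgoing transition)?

Answer: DEADLOCK at state 5

Analysis:
Reach set: {0,4,5,7}
  0: b→4  d→7  [deg 2]
  4: tau→4  [deg 1]
  5: ∅  [deadlock]
  7: c→7  tau→5  [deg 2]
witness 5: d·tau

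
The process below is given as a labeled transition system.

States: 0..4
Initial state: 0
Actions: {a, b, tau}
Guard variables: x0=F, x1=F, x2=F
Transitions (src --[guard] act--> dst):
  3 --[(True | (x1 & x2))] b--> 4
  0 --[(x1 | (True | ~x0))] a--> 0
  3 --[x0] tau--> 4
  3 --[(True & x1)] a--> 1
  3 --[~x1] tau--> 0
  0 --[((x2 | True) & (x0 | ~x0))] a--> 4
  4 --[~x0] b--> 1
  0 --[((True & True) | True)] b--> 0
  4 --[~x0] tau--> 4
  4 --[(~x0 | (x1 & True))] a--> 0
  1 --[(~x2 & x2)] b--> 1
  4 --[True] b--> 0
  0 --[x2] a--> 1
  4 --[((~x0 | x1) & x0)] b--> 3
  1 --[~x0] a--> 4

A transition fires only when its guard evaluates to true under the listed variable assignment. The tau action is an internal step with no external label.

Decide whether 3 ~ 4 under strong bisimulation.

Refine partition for ~:
  π0 = {{0,1,2,3,4}}
  π1 = {{0},{1},{2},{3},{4}}
5 equivalence class(es) (converged in 2)
class of 3: {3}; class of 4: {4}

Answer: NOT BISIMILAR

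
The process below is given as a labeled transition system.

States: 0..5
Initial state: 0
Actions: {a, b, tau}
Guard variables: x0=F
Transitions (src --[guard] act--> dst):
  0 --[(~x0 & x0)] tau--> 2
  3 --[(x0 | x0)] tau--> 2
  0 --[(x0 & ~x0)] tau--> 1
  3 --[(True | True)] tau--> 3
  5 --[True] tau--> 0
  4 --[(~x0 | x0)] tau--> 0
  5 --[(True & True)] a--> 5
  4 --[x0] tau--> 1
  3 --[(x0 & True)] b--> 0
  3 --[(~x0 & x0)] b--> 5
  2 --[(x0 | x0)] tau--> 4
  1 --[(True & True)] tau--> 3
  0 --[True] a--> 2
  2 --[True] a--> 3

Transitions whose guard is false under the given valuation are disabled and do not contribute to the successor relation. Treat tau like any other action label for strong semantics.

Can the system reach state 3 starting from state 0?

Answer: REACHABLE

Analysis:
7 transition(s) survive guard evaluation.
Layer 0: {0}
Layer 1: {2}  total {0,2}
Layer 2: {3}  total {0,2,3}
R = {0,2,3}
Path to 3: a·a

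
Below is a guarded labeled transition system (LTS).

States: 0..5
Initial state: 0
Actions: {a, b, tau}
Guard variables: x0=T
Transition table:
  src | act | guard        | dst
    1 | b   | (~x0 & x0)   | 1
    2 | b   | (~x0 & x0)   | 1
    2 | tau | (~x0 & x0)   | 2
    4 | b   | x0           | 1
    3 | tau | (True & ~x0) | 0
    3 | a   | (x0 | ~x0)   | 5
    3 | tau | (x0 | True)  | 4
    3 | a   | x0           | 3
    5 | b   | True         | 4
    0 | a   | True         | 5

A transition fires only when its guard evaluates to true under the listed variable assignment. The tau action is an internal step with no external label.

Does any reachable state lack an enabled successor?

Reachable = {0,1,4,5}
  0: a→5  [1 out]
  1: ∅  [STUCK]
  4: b→1  [1 out]
  5: b→4  [1 out]
witness 1: a·b·b

Answer: DEADLOCK at state 1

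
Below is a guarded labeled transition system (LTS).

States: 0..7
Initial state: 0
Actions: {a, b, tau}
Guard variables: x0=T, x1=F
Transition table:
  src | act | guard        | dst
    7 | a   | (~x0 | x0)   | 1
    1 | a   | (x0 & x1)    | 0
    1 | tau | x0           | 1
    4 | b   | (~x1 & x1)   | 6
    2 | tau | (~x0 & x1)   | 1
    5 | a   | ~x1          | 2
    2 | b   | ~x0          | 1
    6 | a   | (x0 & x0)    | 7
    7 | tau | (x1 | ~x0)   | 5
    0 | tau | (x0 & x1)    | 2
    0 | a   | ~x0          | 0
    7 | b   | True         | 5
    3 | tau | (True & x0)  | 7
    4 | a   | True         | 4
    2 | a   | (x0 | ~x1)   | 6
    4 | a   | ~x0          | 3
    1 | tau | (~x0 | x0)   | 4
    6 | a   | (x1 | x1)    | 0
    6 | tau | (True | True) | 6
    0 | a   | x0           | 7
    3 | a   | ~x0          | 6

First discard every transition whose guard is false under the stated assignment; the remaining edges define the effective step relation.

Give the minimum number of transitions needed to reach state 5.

Layered search for 5:
  Layer 0: {0}
  Layer 1: {7}
  Layer 2: {1,5}
5 enters at depth 2; path a·b

Answer: 2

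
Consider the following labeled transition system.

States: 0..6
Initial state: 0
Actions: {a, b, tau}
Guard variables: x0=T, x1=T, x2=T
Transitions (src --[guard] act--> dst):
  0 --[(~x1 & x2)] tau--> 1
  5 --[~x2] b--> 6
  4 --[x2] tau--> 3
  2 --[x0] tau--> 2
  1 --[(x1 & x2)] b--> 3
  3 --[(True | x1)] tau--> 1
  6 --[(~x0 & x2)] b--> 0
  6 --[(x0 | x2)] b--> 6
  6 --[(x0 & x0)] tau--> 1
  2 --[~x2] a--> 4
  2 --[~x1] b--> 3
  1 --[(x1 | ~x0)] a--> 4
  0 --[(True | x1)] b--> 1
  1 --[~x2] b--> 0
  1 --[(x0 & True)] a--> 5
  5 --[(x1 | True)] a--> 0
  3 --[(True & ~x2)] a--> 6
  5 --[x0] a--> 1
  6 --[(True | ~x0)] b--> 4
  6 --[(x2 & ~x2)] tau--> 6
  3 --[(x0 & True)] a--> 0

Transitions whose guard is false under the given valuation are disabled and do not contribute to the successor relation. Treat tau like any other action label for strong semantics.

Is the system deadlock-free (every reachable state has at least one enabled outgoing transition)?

Answer: DEADLOCK-FREE

Trace:
Reach set: {0,1,3,4,5}
  0: b→1  [deg 1]
  1: a→4  a→5  b→3  [deg 3]
  3: a→0  tau→1  [deg 2]
  4: tau→3  [deg 1]
  5: a→0  a→1  [deg 2]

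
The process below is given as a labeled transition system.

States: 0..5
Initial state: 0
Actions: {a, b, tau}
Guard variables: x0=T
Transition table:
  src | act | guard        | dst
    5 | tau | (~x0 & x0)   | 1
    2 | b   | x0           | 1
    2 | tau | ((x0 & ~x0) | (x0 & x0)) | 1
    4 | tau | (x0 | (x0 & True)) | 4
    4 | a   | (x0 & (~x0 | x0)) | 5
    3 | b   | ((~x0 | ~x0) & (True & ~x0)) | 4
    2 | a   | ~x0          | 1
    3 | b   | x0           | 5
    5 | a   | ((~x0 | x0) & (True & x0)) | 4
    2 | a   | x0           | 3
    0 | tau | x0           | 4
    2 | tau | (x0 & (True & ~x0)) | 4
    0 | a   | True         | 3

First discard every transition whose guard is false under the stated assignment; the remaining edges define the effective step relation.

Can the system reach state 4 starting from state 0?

Answer: REACHABLE

Working:
After dropping false guards: 9 live edges.
depth 0: {0}
depth 1: {3,4}  now seen {0,3,4}
depth 2: {5}  now seen {0,3,4,5}
R = {0,3,4,5}
witness 4: tau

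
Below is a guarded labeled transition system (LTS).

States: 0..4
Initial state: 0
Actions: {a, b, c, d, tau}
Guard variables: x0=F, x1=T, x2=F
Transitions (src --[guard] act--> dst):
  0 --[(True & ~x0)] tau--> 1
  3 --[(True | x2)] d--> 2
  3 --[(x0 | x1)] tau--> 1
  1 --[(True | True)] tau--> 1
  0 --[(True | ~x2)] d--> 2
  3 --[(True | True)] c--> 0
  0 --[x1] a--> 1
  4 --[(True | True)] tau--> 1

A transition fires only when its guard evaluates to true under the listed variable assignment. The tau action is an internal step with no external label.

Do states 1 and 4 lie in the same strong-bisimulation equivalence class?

Refine partition for ~:
  π0 = {{0,1,2,3,4}}
  π1 = {{0},{1,4},{2},{3}}
stable after 2 split(s): 4 block(s)
1∈{1,4}, 4∈{1,4}

Answer: BISIMILAR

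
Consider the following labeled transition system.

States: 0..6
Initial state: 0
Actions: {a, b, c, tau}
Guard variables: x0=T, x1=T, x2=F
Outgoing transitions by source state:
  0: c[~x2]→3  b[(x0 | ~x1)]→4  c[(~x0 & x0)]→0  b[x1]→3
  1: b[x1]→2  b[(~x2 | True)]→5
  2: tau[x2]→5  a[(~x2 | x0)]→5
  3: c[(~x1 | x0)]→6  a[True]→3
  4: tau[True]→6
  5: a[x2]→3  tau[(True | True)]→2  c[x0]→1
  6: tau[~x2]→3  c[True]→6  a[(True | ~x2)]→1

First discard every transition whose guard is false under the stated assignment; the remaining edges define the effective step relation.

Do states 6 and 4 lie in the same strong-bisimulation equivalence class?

Answer: NOT BISIMILAR

Analysis:
Refine partition for ~:
  round 0: {{0,1,2,3,4,5,6}}
  round 1: {{0},{1},{2},{3},{4},{5},{6}}
stable after 2 split(s): 7 block(s)
[6]={6}  [4]={4}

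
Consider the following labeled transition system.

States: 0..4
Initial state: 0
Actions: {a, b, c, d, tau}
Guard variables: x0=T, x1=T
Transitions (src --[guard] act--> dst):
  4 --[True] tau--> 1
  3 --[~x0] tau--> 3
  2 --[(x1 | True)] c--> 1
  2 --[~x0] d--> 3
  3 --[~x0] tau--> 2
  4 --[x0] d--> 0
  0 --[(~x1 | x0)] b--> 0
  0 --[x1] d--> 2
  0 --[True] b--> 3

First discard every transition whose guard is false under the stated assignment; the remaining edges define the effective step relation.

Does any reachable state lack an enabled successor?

Answer: DEADLOCK at state 1

Working:
Reachable = {0,1,2,3}
  0: b→0  b→3  d→2  [deg 3]
  1: ∅  [STUCK]
  2: c→1  [deg 1]
  3: ∅  [STUCK]
Path to 1: d·c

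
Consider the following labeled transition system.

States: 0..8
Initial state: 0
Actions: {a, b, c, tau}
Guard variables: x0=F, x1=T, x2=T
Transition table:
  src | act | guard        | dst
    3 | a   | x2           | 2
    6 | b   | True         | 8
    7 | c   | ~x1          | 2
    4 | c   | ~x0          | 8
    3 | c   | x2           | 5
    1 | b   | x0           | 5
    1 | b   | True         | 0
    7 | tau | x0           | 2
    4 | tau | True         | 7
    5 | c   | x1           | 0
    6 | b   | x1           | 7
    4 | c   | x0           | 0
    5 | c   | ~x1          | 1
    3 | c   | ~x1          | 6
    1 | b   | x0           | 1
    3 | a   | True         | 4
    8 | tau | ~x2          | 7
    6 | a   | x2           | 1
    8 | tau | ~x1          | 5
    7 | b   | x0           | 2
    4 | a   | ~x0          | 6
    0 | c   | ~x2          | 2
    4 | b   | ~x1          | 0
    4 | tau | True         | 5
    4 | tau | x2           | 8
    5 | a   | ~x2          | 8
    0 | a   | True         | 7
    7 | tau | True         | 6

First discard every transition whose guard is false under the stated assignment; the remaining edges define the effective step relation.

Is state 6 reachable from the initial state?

After dropping false guards: 15 live edges.
L0 = {0}
L1 = {7}  cumulative {0,7}
L2 = {6}  cumulative {0,6,7}
L3 = {1,8}  cumulative {0,1,6,7,8}
R = {0,1,6,7,8}
Path to 6: a·tau

Answer: REACHABLE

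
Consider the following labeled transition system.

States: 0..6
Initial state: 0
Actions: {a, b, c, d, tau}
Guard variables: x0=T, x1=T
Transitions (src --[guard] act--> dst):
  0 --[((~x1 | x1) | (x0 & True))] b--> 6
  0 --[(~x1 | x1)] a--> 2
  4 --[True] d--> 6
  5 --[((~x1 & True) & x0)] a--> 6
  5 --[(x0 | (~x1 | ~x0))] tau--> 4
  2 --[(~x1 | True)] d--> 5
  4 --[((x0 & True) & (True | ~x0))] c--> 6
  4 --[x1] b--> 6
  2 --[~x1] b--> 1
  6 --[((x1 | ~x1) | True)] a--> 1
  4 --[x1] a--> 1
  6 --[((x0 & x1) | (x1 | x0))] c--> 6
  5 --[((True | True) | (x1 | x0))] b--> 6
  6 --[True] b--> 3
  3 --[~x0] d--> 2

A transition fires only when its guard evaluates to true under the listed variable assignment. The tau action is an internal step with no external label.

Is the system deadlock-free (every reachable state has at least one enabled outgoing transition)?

Reach set: {0,1,2,3,4,5,6}
  0: a→2  b→6  [deg 2]
  1: ∅  [no exit]
  2: d→5  [deg 1]
  3: ∅  [no exit]
  4: a→1  b→6  c→6  d→6  [deg 4]
  5: b→6  tau→4  [deg 2]
  6: a→1  b→3  c→6  [deg 3]
witness 1: b·a

Answer: DEADLOCK at state 1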